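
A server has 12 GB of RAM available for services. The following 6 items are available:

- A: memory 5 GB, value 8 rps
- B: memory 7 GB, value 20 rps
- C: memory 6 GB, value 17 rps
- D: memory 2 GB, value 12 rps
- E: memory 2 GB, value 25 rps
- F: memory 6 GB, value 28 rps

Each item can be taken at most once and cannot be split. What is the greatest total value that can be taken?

Check high-value combinations within 12 GB:
- D+E+F: memory 2+2+6=10, value 12+25+28=65
- B+D+E: memory 7+2+2=11, value 20+12+25=57
- C+D+E: memory 6+2+2=10, value 17+12+25=54
- E+F: memory 2+6=8, value 25+28=53
Best: 65 rps.

65 rps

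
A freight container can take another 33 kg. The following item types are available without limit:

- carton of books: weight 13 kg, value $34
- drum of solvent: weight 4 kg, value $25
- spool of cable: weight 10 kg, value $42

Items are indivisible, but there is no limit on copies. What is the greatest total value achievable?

Best value-per-unit is drum of solvent at 25/4, and filling with it alone uses weight 8×4=32. No mix of the others beats 8×25 = 200.

$200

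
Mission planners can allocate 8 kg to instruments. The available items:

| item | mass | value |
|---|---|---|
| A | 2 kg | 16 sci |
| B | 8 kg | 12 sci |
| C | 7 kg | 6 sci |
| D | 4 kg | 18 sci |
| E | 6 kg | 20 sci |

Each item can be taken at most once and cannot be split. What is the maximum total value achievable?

36 sci

Check high-value combinations within 8 kg:
- A+E: mass 2+6=8, value 16+20=36
- A+D: mass 2+4=6, value 16+18=34
- E: mass 6, value 20
Best: 36 sci.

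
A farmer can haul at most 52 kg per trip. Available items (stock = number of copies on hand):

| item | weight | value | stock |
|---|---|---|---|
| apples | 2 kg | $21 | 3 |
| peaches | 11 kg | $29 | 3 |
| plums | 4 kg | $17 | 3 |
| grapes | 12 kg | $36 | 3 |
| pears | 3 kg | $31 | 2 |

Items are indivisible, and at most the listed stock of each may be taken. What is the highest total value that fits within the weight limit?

$250

Best selections within weight 52 and stock limits:
- 3×apples + 1×plums + 3×grapes + 2×pears: weight 52, value 250
- 3×apples + 3×plums + 2×grapes + 2×pears: weight 48, value 248
- 3×apples + 1×peaches + 1×plums + 2×grapes + 2×pears: weight 51, value 243
- 3×apples + 1×peaches + 3×plums + 1×grapes + 2×pears: weight 47, value 241
Best: $250.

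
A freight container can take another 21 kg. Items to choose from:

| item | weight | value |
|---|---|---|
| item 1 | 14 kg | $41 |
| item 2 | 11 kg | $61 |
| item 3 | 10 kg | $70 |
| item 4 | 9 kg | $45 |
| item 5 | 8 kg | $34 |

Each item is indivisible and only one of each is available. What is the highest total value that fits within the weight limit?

Check high-value combinations within 21 kg:
- item 2+item 3: weight 11+10=21, value 61+70=131
- item 3+item 4: weight 10+9=19, value 70+45=115
- item 2+item 4: weight 11+9=20, value 61+45=106
Best: $131.

$131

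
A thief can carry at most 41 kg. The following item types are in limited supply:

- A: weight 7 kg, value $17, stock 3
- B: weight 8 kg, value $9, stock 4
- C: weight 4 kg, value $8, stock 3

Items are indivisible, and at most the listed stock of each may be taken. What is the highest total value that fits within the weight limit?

$84

Best selections within weight 41 and stock limits:
- 3×A + 1×B + 3×C: weight 41, value 84
- 3×A + 2×B + 1×C: weight 41, value 77
- 3×A + 1×B + 2×C: weight 37, value 76
Best: $84.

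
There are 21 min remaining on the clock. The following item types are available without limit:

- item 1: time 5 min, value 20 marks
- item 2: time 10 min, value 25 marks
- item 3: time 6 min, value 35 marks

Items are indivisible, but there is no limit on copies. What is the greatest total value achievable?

Best value-per-unit is item 3 at 35/6, and filling with it alone uses time 3×6=18. No mix of the others beats 3×35 = 105.

105 marks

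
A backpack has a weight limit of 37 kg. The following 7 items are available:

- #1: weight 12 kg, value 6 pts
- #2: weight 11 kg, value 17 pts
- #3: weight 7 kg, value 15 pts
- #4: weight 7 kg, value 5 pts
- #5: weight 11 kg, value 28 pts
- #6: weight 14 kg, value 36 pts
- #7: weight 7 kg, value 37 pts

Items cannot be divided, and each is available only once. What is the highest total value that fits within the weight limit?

Check high-value combinations within 37 kg:
- #5+#6+#7: weight 11+14+7=32, value 28+36+37=101
- #2+#3+#5+#7: weight 11+7+11+7=36, value 17+15+28+37=97
- #3+#4+#6+#7: weight 7+7+14+7=35, value 15+5+36+37=93
Best: 101 pts.

101 pts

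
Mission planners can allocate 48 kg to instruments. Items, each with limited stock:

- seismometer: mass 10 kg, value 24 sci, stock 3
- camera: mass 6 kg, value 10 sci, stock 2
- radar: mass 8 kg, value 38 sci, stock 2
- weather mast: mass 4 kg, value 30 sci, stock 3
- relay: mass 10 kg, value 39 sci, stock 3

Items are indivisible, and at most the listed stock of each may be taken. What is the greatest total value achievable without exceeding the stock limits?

Top feasible selections:
- 2×radar + 3×weather mast + 2×relay: mass 48, value 244
- 1×seismometer + 2×radar + 3×weather mast + 1×relay: mass 48, value 229
- 1×camera + 3×weather mast + 3×relay: mass 48, value 217
Best: 244 sci.

244 sci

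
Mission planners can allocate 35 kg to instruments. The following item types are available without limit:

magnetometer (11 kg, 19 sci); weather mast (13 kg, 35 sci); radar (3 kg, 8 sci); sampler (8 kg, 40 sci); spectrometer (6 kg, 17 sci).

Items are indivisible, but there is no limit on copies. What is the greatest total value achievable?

Best value-per-unit is sampler at 40/8; filling with it alone gives 4×40 = 160.
Optimal mix: 1×radar + 4×sampler → mass 35, value 168.

168 sci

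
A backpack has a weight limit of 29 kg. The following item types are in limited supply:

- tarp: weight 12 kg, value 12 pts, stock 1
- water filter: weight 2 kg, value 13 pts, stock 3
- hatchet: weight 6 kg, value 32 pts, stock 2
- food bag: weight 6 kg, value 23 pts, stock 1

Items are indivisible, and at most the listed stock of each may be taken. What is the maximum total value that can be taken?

Top feasible selections:
- 3×water filter + 2×hatchet + 1×food bag: weight 24, value 126
- 2×water filter + 2×hatchet + 1×food bag: weight 22, value 113
Best: 126 pts.

126 pts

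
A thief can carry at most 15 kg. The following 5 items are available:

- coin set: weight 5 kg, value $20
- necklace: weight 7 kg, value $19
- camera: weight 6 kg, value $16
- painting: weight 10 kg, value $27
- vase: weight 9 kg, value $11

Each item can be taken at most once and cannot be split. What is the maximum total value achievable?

Check high-value combinations within 15 kg:
- coin set+painting: weight 5+10=15, value 20+27=47
- coin set+necklace: weight 5+7=12, value 20+19=39
- coin set+camera: weight 5+6=11, value 20+16=36
- necklace+camera: weight 7+6=13, value 19+16=35
- coin set+vase: weight 5+9=14, value 20+11=31
Best: $47.

$47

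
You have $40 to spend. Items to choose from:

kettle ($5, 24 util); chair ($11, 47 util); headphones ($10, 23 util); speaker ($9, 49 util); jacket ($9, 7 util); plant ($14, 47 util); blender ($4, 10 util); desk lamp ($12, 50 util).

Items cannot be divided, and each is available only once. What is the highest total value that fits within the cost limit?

Check high-value combinations within $40:
- kettle+chair+speaker+desk lamp: cost 5+11+9+12=37, value 24+47+49+50=170
- kettle+speaker+plant+desk lamp: cost 5+9+14+12=40, value 24+49+47+50=170
- kettle+chair+speaker+plant: cost 5+11+9+14=39, value 24+47+49+47=167
Best: 170 util.

170 util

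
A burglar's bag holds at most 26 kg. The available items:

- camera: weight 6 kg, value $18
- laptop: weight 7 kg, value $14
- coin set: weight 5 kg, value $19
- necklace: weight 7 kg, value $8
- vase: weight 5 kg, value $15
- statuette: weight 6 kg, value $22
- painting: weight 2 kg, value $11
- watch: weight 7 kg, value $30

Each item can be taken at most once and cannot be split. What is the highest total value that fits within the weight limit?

Check high-value combinations within 26 kg:
- camera+coin set+statuette+painting+watch: weight 6+5+6+2+7=26, value 18+19+22+11+30=100
- coin set+vase+statuette+painting+watch: weight 5+5+6+2+7=25, value 19+15+22+11+30=97
- camera+vase+statuette+painting+watch: weight 6+5+6+2+7=26, value 18+15+22+11+30=96
Best: $100.

$100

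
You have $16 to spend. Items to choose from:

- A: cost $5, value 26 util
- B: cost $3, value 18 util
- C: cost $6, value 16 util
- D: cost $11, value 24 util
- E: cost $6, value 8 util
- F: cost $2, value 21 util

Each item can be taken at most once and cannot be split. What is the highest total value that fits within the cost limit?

This is a 0/1 knapsack; check combinations near the capacity.
- A+B+C+F: cost 5+3+6+2=16, value 26+18+16+21=81
- A+B+E+F: cost 5+3+6+2=16, value 26+18+8+21=73
- A+B+F: cost 5+3+2=10, value 26+18+21=65
- A+C+F: cost 5+6+2=13, value 26+16+21=63
Best: 81 util.

81 util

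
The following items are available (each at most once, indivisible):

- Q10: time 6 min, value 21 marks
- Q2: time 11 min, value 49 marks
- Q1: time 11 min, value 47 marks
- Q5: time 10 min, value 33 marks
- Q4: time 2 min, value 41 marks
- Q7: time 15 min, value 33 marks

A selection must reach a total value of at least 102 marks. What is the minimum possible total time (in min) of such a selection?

19

Subsets with value ≥ 102, sorted by total time:
- Q10+Q2+Q4: time 19, value 111
- Q10+Q1+Q4: time 19, value 109
- Q2+Q5+Q4: time 23, value 123
- Q1+Q5+Q4: time 23, value 121
Minimum time: 19 min.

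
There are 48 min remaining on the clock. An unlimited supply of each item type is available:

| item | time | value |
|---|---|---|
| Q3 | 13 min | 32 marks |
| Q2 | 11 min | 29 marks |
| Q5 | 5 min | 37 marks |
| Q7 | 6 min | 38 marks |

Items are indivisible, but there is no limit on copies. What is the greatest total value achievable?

Best value-per-unit is Q5 at 37/5; filling with it alone gives 9×37 = 333.
Optimal mix: 6×Q5 + 3×Q7 → time 48, value 336.

336 marks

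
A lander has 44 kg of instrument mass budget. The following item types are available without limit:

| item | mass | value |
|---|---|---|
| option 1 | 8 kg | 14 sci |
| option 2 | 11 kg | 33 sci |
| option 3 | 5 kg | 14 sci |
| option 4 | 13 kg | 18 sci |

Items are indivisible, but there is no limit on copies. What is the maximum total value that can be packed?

132 sci

Best value-per-unit is option 2 at 33/11, and filling with it alone uses mass 4×11=44. No mix of the others beats 4×33 = 132.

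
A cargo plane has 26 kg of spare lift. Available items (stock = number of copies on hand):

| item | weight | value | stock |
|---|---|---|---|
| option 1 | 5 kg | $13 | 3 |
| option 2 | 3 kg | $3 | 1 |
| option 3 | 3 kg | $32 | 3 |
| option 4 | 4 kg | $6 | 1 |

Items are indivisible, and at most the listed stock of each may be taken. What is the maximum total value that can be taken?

$135

Best selections within weight 26 and stock limits:
- 3×option 1 + 3×option 3: weight 24, value 135
- 2×option 1 + 1×option 2 + 3×option 3 + 1×option 4: weight 26, value 131
- 2×option 1 + 3×option 3 + 1×option 4: weight 23, value 128
- 2×option 1 + 1×option 2 + 3×option 3: weight 22, value 125
Best: $135.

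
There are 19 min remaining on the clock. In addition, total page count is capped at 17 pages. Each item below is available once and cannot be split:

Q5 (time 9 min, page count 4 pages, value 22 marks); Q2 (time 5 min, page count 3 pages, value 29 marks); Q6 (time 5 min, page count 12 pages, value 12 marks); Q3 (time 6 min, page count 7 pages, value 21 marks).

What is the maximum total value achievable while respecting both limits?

Feasible sets respecting both limits:
- Q5+Q2: time 14, page count 7, value 51
- Q2+Q3: time 11, page count 10, value 50
- Q5+Q3: time 15, page count 11, value 43
- Q2+Q6: time 10, page count 15, value 41
Best: 51 marks.

51 marks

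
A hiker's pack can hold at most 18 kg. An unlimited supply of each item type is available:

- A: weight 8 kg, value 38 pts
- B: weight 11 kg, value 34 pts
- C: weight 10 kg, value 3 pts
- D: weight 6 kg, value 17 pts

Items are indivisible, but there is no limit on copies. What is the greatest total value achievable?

76 pts

Best value-per-unit is A at 38/8, and filling with it alone uses weight 2×8=16. No mix of the others beats 2×38 = 76.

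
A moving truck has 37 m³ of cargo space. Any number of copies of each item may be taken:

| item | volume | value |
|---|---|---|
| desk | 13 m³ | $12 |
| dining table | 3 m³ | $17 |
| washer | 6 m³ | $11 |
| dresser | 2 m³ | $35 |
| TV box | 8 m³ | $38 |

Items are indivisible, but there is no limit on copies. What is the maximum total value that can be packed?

Best value-per-unit is dresser at 35/2, and filling with it alone uses volume 18×2=36. No mix of the others beats 18×35 = 630.

$630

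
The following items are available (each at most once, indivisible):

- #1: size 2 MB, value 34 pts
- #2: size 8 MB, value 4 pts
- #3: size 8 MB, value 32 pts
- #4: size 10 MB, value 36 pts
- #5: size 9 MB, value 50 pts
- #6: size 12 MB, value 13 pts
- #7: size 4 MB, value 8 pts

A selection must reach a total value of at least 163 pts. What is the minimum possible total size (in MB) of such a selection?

41

Subsets with value ≥ 163, sorted by total size:
- #1+#3+#4+#5+#6: size 41, value 165
- #1+#2+#3+#4+#5+#7: size 41, value 164
- #1+#3+#4+#5+#6+#7: size 45, value 173
- #1+#2+#3+#4+#5+#6: size 49, value 169
Minimum size: 41 MB.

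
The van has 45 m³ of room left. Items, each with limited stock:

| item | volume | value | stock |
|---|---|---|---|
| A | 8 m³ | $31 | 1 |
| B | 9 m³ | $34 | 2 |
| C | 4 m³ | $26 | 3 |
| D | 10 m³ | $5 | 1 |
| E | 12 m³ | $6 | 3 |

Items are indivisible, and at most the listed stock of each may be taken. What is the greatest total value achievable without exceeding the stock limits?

$177

Best selections within volume 45 and stock limits:
- 1×A + 2×B + 3×C: volume 38, value 177
- 1×A + 2×B + 2×C + 1×D: volume 44, value 156
- 2×B + 3×C + 1×E: volume 42, value 152
- 1×A + 2×B + 2×C: volume 34, value 151
Best: $177.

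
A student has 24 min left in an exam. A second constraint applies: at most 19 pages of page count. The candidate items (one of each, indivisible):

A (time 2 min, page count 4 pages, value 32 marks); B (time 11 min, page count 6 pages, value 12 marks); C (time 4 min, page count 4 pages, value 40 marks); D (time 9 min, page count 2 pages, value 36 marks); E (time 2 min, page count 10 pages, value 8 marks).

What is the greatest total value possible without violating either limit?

108 marks

Feasible sets respecting both limits:
- A+C+D: time 15, page count 10, value 108
- B+C+D: time 24, page count 12, value 88
- A+B+C: time 17, page count 14, value 84
Best: 108 marks.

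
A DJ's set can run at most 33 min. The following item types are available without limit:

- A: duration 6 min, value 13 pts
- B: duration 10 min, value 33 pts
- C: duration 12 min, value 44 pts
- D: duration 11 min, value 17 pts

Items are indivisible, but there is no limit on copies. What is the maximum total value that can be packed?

110 pts

Best value-per-unit is C at 44/12; filling with it alone gives 2×44 = 88.
Optimal mix: 2×B + 1×C → duration 32, value 110.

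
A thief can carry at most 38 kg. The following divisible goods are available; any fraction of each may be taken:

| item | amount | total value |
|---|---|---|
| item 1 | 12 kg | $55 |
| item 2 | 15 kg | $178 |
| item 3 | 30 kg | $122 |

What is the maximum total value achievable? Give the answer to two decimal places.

Take in order of value per unit:
- item 2 (178/15 per unit): all 15 → value 178, running total 178.00
- item 1 (55/12 per unit): all 12 → value 55, running total 233.00
- item 3 (122/30 per unit): 11 of 30 → value 11×122/30 = 44.7333, running total 277.73
Total 277.73.

277.73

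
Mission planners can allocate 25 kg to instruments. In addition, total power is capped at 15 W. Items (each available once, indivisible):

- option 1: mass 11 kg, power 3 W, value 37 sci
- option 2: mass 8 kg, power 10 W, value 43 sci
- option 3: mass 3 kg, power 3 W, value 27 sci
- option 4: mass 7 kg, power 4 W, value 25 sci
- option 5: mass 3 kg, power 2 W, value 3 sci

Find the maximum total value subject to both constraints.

Feasible sets respecting both limits:
- option 1+option 3+option 4+option 5: mass 24, power 12, value 92
- option 1+option 3+option 4: mass 21, power 10, value 89
- option 1+option 2+option 5: mass 22, power 15, value 83
- option 1+option 2: mass 19, power 13, value 80
Best: 92 sci.

92 sci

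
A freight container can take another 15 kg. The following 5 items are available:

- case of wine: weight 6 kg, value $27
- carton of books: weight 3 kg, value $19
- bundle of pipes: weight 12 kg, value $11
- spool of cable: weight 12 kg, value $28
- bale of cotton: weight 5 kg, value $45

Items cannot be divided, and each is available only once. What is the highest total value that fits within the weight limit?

Check high-value combinations within 15 kg:
- case of wine+carton of books+bale of cotton: weight 6+3+5=14, value 27+19+45=91
- case of wine+bale of cotton: weight 6+5=11, value 27+45=72
- carton of books+bale of cotton: weight 3+5=8, value 19+45=64
Best: $91.

$91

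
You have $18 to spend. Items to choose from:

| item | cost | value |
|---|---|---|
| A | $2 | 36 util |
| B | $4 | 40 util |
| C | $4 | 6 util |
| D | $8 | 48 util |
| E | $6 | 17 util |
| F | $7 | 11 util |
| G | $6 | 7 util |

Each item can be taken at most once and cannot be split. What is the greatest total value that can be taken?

130 util

Check high-value combinations within $18:
- A+B+C+D: cost 2+4+4+8=18, value 36+40+6+48=130
- A+B+D: cost 2+4+8=14, value 36+40+48=124
- B+D+E: cost 4+8+6=18, value 40+48+17=105
- A+D+E: cost 2+8+6=16, value 36+48+17=101
Best: 130 util.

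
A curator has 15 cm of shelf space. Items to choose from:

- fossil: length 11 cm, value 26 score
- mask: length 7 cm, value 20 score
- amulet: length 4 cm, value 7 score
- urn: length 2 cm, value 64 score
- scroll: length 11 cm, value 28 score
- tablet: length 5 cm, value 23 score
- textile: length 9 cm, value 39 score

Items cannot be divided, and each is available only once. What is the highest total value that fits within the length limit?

Check high-value combinations within 15 cm:
- amulet+urn+textile: length 4+2+9=15, value 7+64+39=110
- mask+urn+tablet: length 7+2+5=14, value 20+64+23=107
- urn+textile: length 2+9=11, value 64+39=103
Best: 110 score.

110 score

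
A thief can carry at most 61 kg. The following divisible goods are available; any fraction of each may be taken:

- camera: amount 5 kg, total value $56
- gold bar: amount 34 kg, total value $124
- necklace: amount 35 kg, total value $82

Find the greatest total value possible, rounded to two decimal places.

Take in order of value per unit:
- camera (56/5 per unit): all 5 → value 56, running total 56.00
- gold bar (124/34 per unit): all 34 → value 124, running total 180.00
- necklace (82/35 per unit): 22 of 35 → value 22×82/35 = 51.5429, running total 231.54
Total 231.54.

231.54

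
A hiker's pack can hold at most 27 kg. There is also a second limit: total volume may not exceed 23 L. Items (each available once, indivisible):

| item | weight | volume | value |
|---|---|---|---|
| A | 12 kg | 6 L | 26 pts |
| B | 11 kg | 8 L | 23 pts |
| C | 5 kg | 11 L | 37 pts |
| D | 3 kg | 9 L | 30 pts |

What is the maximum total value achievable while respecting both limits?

79 pts

Feasible sets respecting both limits:
- A+B+D: weight 26, volume 23, value 79
- C+D: weight 8, volume 20, value 67
- A+C: weight 17, volume 17, value 63
Best: 79 pts.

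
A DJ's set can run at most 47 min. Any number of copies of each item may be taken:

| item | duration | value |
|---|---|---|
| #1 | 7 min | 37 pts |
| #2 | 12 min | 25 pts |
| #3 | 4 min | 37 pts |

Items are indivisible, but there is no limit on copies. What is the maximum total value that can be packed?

407 pts

Best value-per-unit is #3 at 37/4; filling with it alone gives 11×37 = 407.
Optimal mix: 1×#1 + 10×#3 → duration 47, value 407.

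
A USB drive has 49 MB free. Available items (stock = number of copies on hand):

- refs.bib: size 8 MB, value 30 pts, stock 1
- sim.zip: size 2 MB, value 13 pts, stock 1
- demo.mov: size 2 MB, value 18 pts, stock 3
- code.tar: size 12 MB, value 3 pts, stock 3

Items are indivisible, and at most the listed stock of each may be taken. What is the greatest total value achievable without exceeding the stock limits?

Best selections within size 49 and stock limits:
- 1×refs.bib + 1×sim.zip + 3×demo.mov + 2×code.tar: size 40, value 103
- 1×refs.bib + 1×sim.zip + 3×demo.mov + 1×code.tar: size 28, value 100
Best: 103 pts.

103 pts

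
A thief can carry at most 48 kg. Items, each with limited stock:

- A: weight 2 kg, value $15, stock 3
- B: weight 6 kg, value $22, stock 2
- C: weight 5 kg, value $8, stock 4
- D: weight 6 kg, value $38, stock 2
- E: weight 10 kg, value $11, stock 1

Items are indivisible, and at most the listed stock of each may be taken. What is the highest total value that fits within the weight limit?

$189

Best selections within weight 48 and stock limits:
- 3×A + 2×B + 3×C + 2×D: weight 45, value 189
- 3×A + 2×B + 1×C + 2×D + 1×E: weight 45, value 184
Best: $189.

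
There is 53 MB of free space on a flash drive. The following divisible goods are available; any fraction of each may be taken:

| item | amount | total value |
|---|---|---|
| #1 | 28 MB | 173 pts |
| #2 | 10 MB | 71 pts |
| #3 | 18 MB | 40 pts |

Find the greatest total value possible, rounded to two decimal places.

Take in order of value per unit:
- #2 (71/10 per unit): all 10 → value 71, running total 71.00
- #1 (173/28 per unit): all 28 → value 173, running total 244.00
- #3 (40/18 per unit): 15 of 18 → value 15×40/18 = 33.3333, running total 277.33
Total 277.33.

277.33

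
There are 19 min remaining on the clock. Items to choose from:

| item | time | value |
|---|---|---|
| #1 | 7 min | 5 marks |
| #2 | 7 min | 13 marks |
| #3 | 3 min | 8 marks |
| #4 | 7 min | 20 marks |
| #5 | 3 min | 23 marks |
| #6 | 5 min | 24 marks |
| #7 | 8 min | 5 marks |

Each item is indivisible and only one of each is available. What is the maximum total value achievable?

This is a 0/1 knapsack; check combinations near the capacity.
- #3+#4+#5+#6: time 3+7+3+5=18, value 8+20+23+24=75
- #2+#3+#5+#6: time 7+3+3+5=18, value 13+8+23+24=68
- #4+#5+#6: time 7+3+5=15, value 20+23+24=67
- #2+#5+#6: time 7+3+5=15, value 13+23+24=60
- #1+#3+#5+#6: time 7+3+3+5=18, value 5+8+23+24=60
Best: 75 marks.

75 marks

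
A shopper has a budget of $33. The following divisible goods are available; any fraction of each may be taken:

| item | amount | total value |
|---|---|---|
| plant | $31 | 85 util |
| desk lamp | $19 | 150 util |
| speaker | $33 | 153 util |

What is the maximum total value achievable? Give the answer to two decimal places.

214.91

Take in order of value per unit:
- desk lamp (150/19 per unit): all 19 → value 150, running total 150.00
- speaker (153/33 per unit): 14 of 33 → value 14×153/33 = 64.9091, running total 214.91
Total 214.91.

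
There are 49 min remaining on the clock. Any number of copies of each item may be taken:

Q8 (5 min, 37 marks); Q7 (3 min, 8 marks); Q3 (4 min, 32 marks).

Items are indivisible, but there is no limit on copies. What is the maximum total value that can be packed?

Best value-per-unit is Q3 at 32/4; filling with it alone gives 12×32 = 384.
Optimal mix: 1×Q8 + 11×Q3 → time 49, value 389.

389 marks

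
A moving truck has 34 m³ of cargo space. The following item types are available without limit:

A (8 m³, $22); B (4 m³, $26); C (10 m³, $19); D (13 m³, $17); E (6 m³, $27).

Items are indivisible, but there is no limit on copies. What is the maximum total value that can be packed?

$209

Best value-per-unit is B at 26/4; filling with it alone gives 8×26 = 208.
Optimal mix: 7×B + 1×E → volume 34, value 209.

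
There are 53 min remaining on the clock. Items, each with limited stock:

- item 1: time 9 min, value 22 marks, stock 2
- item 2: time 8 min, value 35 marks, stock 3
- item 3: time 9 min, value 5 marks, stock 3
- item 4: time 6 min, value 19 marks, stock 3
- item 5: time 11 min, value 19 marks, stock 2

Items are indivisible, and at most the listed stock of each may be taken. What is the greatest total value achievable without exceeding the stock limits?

184 marks

Best selections within time 53 and stock limits:
- 1×item 1 + 3×item 2 + 3×item 4: time 51, value 184
- 3×item 2 + 3×item 4 + 1×item 5: time 53, value 181
Best: 184 marks.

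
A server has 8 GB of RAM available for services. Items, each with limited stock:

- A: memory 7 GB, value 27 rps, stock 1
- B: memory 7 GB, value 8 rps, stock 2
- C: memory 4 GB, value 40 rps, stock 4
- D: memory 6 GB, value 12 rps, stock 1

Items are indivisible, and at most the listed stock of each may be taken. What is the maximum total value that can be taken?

Top feasible selections:
- 2×C: memory 8, value 80
- 1×C: memory 4, value 40
- 1×A: memory 7, value 27
Best: 80 rps.

80 rps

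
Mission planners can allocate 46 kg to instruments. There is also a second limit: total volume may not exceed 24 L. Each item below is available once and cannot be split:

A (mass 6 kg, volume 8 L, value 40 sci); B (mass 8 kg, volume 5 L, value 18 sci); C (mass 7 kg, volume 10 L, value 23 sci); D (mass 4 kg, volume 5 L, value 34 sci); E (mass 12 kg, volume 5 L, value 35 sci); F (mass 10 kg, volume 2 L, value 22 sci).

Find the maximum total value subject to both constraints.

131 sci

Feasible sets respecting both limits:
- A+D+E+F: mass 32, volume 20, value 131
- A+B+D+E: mass 30, volume 23, value 127
- A+B+E+F: mass 36, volume 20, value 115
- A+B+D+F: mass 28, volume 20, value 114
Best: 131 sci.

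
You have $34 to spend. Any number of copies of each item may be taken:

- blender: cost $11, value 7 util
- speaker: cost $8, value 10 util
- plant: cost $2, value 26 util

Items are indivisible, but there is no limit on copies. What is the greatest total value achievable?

442 util

Best value-per-unit is plant at 26/2, and filling with it alone uses cost 17×2=34. No mix of the others beats 17×26 = 442.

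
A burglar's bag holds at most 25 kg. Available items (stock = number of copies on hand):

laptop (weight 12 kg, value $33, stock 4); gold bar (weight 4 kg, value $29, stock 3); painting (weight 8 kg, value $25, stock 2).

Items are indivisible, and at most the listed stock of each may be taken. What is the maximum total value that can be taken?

$120

Best selections within weight 25 and stock limits:
- 1×laptop + 3×gold bar: weight 24, value 120
- 3×gold bar + 1×painting: weight 20, value 112
Best: $120.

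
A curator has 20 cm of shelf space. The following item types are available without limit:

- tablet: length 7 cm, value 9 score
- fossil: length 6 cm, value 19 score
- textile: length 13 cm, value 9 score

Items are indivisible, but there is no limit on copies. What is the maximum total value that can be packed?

Best value-per-unit is fossil at 19/6, and filling with it alone uses length 3×6=18. No mix of the others beats 3×19 = 57.

57 score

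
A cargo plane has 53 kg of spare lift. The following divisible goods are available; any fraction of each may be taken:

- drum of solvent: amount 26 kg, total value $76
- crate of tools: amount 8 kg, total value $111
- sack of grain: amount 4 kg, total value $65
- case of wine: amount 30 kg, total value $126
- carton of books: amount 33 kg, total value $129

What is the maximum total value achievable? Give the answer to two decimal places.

345.00

Take in order of value per unit:
- sack of grain (65/4 per unit): all 4 → value 65, running total 65.00
- crate of tools (111/8 per unit): all 8 → value 111, running total 176.00
- case of wine (126/30 per unit): all 30 → value 126, running total 302.00
- carton of books (129/33 per unit): 11 of 33 → value 11×129/33 = 43.0000, running total 345.00
Total 345.00.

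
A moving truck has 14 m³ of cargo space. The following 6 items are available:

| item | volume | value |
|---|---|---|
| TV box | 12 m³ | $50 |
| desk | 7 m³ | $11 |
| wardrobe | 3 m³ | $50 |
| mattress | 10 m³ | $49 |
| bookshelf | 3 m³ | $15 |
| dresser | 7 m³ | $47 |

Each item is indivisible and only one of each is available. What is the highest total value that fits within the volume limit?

$112

Check high-value combinations within 14 m³:
- wardrobe+bookshelf+dresser: volume 3+3+7=13, value 50+15+47=112
- wardrobe+mattress: volume 3+10=13, value 50+49=99
- wardrobe+dresser: volume 3+7=10, value 50+47=97
- desk+wardrobe+bookshelf: volume 7+3+3=13, value 11+50+15=76
- wardrobe+bookshelf: volume 3+3=6, value 50+15=65
Best: $112.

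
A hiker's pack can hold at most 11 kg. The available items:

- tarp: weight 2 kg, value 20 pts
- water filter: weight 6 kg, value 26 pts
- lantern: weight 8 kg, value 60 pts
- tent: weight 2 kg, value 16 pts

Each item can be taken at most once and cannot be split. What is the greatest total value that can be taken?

This is a 0/1 knapsack; check combinations near the capacity.
- tarp+lantern: weight 2+8=10, value 20+60=80
- lantern+tent: weight 8+2=10, value 60+16=76
- tarp+water filter+tent: weight 2+6+2=10, value 20+26+16=62
Best: 80 pts.

80 pts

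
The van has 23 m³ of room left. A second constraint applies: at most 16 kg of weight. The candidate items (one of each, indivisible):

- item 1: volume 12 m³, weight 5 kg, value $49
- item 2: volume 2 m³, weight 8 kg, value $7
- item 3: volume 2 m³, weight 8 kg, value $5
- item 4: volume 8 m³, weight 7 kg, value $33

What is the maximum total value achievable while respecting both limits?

Feasible sets respecting both limits:
- item 1+item 4: volume 20, weight 12, value 82
- item 1+item 2: volume 14, weight 13, value 56
- item 1+item 3: volume 14, weight 13, value 54
Best: $82.

$82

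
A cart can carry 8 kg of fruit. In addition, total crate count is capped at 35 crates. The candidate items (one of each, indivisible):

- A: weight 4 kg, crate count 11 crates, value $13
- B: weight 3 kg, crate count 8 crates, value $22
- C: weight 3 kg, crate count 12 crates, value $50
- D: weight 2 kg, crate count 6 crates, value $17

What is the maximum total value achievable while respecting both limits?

$89

Feasible sets respecting both limits:
- B+C+D: weight 8, crate count 26, value 89
- B+C: weight 6, crate count 20, value 72
- C+D: weight 5, crate count 18, value 67
- A+C: weight 7, crate count 23, value 63
Best: $89.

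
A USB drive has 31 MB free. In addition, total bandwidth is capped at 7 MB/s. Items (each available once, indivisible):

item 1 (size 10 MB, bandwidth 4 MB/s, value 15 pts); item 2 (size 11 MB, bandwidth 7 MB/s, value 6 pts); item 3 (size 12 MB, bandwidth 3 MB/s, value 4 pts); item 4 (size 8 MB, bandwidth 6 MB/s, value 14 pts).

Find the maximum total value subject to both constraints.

19 pts

Feasible sets respecting both limits:
- item 1+item 3: size 22, bandwidth 7, value 19
- item 1: size 10, bandwidth 4, value 15
- item 4: size 8, bandwidth 6, value 14
Best: 19 pts.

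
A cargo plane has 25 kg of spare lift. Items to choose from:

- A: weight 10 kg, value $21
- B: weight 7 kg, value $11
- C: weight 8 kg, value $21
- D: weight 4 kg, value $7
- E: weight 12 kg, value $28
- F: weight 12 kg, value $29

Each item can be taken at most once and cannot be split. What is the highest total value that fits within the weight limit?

Check high-value combinations within 25 kg:
- C+D+F: weight 8+4+12=24, value 21+7+29=57
- E+F: weight 12+12=24, value 28+29=57
- C+D+E: weight 8+4+12=24, value 21+7+28=56
- A+B+C: weight 10+7+8=25, value 21+11+21=53
Best: $57.

$57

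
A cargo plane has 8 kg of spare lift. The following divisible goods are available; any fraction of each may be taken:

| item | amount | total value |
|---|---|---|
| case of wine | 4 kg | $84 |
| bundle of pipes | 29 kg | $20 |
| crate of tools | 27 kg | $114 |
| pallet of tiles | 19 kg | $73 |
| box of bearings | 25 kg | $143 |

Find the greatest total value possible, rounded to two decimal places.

Take in order of value per unit:
- case of wine (84/4 per unit): all 4 → value 84, running total 84.00
- box of bearings (143/25 per unit): 4 of 25 → value 4×143/25 = 22.8800, running total 106.88
Total 106.88.

106.88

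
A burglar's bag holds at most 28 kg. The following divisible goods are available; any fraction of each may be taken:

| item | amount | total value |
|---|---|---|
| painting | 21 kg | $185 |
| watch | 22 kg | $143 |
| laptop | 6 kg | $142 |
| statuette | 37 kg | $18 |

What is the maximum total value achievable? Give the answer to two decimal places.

333.50

Take in order of value per unit:
- laptop (142/6 per unit): all 6 → value 142, running total 142.00
- painting (185/21 per unit): all 21 → value 185, running total 327.00
- watch (143/22 per unit): 1 of 22 → value 1×143/22 = 6.5000, running total 333.50
Total 333.50.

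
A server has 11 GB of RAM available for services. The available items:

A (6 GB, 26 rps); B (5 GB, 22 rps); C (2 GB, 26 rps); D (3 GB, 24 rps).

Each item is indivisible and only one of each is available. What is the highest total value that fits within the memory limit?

Check high-value combinations within 11 GB:
- A+C+D: memory 6+2+3=11, value 26+26+24=76
- B+C+D: memory 5+2+3=10, value 22+26+24=72
- A+C: memory 6+2=8, value 26+26=52
Best: 76 rps.

76 rps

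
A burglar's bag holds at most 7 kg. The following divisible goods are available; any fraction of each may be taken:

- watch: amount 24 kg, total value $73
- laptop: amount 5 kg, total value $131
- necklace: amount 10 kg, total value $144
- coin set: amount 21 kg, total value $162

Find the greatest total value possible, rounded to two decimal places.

159.80

Take in order of value per unit:
- laptop (131/5 per unit): all 5 → value 131, running total 131.00
- necklace (144/10 per unit): 2 of 10 → value 2×144/10 = 28.8000, running total 159.80
Total 159.80.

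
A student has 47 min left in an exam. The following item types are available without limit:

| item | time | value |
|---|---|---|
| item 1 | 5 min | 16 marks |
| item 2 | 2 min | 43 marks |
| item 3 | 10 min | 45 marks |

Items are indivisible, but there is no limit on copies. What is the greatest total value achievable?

Best value-per-unit is item 2 at 43/2, and filling with it alone uses time 23×2=46. No mix of the others beats 23×43 = 989.

989 marks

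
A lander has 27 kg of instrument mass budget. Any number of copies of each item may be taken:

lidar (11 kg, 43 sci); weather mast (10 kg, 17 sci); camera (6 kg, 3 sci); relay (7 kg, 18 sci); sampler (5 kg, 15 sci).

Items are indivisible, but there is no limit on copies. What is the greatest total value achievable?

101 sci

Best value-per-unit is lidar at 43/11; filling with it alone gives 2×43 = 86.
Optimal mix: 2×lidar + 1×sampler → mass 27, value 101.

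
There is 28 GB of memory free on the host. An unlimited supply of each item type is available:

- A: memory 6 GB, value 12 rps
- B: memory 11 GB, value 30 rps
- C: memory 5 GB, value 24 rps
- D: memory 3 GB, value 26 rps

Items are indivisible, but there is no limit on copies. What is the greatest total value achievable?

234 rps

Best value-per-unit is D at 26/3, and filling with it alone uses memory 9×3=27. No mix of the others beats 9×26 = 234.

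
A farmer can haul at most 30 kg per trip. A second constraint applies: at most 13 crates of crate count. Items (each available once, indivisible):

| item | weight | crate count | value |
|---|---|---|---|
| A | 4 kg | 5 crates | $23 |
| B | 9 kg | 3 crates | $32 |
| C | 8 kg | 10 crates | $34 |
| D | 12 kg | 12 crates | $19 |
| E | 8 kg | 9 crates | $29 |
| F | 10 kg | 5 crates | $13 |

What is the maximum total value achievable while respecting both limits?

Feasible sets respecting both limits:
- A+B+F: weight 23, crate count 13, value 68
- B+C: weight 17, crate count 13, value 66
- B+E: weight 17, crate count 12, value 61
Best: $68.

$68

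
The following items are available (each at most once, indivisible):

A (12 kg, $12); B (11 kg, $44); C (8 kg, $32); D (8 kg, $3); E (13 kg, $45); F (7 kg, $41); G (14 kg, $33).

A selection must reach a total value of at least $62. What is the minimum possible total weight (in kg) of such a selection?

Subsets with value ≥ 62, sorted by total weight:
- C+F: weight 15, value 73
- B+F: weight 18, value 85
- B+C: weight 19, value 76
Minimum weight: 15 kg.

15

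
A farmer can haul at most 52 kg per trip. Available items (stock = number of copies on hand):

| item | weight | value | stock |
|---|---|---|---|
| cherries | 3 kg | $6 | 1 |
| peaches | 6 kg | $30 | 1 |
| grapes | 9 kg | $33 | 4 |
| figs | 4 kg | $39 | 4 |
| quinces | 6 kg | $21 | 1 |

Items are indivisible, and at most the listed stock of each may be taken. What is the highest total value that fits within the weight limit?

$291

Top feasible selections:
- 1×cherries + 1×peaches + 3×grapes + 4×figs: weight 52, value 291
- 4×grapes + 4×figs: weight 52, value 288
Best: $291.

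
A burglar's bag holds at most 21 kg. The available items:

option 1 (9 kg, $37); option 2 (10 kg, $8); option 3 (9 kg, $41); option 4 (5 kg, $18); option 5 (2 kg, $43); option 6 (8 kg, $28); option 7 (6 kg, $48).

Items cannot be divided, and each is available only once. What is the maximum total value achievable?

$137

This is a 0/1 knapsack; check combinations near the capacity.
- option 4+option 5+option 6+option 7: weight 5+2+8+6=21, value 18+43+28+48=137
- option 3+option 5+option 7: weight 9+2+6=17, value 41+43+48=132
- option 1+option 5+option 7: weight 9+2+6=17, value 37+43+48=128
- option 1+option 3+option 5: weight 9+9+2=20, value 37+41+43=121
Best: $137.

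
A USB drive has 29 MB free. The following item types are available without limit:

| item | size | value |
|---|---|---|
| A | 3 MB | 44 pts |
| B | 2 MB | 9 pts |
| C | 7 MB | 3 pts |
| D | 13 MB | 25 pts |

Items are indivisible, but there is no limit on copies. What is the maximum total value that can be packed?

405 pts

Best value-per-unit is A at 44/3; filling with it alone gives 9×44 = 396.
Optimal mix: 9×A + 1×B → size 29, value 405.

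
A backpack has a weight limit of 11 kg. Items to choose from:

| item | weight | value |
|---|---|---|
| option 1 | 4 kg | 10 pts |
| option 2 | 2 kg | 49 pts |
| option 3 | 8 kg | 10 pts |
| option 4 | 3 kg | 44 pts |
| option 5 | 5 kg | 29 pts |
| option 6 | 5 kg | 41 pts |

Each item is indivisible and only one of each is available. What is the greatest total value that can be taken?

134 pts

Check high-value combinations within 11 kg:
- option 2+option 4+option 6: weight 2+3+5=10, value 49+44+41=134
- option 2+option 4+option 5: weight 2+3+5=10, value 49+44+29=122
- option 1+option 2+option 4: weight 4+2+3=9, value 10+49+44=103
- option 1+option 2+option 6: weight 4+2+5=11, value 10+49+41=100
Best: 134 pts.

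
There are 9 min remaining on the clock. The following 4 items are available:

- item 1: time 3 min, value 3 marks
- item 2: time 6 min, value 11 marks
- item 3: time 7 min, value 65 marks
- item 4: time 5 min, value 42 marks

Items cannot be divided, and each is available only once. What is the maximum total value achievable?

Check high-value combinations within 9 min:
- item 3: time 7, value 65
- item 1+item 4: time 3+5=8, value 3+42=45
- item 4: time 5, value 42
- item 1+item 2: time 3+6=9, value 3+11=14
- item 2: time 6, value 11
Best: 65 marks.

65 marks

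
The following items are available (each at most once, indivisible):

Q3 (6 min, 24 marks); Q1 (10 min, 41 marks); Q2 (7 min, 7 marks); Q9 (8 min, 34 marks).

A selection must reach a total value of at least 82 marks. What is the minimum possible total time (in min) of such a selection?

24

Subsets with value ≥ 82, sorted by total time:
- Q3+Q1+Q9: time 24, value 99
- Q1+Q2+Q9: time 25, value 82
Minimum time: 24 min.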